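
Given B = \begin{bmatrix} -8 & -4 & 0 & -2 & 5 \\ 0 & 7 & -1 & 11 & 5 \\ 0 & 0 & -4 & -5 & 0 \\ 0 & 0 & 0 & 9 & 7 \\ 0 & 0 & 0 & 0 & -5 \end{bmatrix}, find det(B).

B is upper triangular, so det(B) is the product of the diagonal entries:
det = (-8) · (7) · (-4) · (9) · (-5) = -10080

The determinant is -10080.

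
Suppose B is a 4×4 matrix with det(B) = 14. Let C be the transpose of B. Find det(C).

det(Bᵀ) = det(B).
det(C) = (1)·(14) = 14

14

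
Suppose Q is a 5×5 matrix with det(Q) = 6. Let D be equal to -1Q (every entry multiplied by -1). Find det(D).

-6

For a 5×5 matrix, det(-1Q) = (-1)^5·det(Q) = -1·det(Q).
det(D) = (-1)·(6) = -6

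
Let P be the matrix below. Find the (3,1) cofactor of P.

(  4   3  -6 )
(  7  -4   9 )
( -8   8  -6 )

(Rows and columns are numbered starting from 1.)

3

Delete row 3 and column 1; the remaining 2×2 submatrix is [3 -6; -4 9].
Its determinant is 3·9 − (-6)·(-4) = 3.
The cofactor carries sign (−1)^(3+1) = +1, so C_{3,1} = +(3) = 3.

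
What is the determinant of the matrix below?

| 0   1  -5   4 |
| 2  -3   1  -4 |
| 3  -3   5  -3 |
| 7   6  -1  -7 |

830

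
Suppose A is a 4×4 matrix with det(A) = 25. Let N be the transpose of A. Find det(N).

det(Aᵀ) = det(A).
det(N) = (1)·(25) = 25

The determinant is 25.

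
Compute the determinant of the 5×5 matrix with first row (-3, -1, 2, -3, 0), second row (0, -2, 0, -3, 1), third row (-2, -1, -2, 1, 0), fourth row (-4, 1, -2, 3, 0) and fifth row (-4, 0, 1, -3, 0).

-56

Expand along column 5 (it has 4 zeros):
  − (1) · M_25   where M_25 = det([-3 -1 2 -3; -2 -1 -2 1; -4 1 -2 3; -4 0 1 -3]) = 56
det = (-1)·(1)·(56) = -56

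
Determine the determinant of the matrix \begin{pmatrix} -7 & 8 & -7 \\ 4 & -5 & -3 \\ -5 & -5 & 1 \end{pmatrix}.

543

Expand along row 1:
  + (-7) · |-5 -3; -5 1| = (-7)·(-5 − 15) = 140
  − 8 · |4 -3; -5 1| = −8·(4 − 15) = 88
  + (-7) · |4 -5; -5 -5| = (-7)·(-20 − 25) = 315
Sum: (140) + (88) + (315) = 543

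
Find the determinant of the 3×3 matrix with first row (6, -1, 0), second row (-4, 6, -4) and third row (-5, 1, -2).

-60

Expand along column 3:
  − (-4) · |6 -1; -5 1| = −(-4)·(6 − 5) = 4
  + (-2) · |6 -1; -4 6| = (-2)·(36 − 4) = -64
Sum: (4) + (-64) = -60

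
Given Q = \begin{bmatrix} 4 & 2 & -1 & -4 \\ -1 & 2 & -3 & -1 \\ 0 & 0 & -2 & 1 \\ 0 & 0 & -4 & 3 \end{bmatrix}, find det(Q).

Q is block upper-triangular with a 2×2 block and a 2×2 block on the diagonal, so its determinant equals the product of the determinants of the diagonal blocks.
det of the 2×2 block = 10
det of the 2×2 block = -2
det = (10)·(-2) = -20

det(Q) = -20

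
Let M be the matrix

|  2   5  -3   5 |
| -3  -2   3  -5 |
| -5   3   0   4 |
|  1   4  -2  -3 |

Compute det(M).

232

Expand along row 3 (it has 1 zero):
  + (-5) · M_31   where M_31 = det([5 -3 5; -2 3 -5; 4 -2 -3]) = -57
  − (3) · M_32   where M_32 = det([2 -3 5; -3 3 -5; 1 -2 -3]) = 19
  − (4) · M_34   where M_34 = det([2 5 -3; -3 -2 3; 1 4 -2]) = -1
det = (+1)·(-5)·(-57) + (-1)·(3)·(19) + (-1)·(4)·(-1) = 232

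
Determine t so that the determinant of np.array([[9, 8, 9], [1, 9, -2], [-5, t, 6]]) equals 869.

-2

Expanding along the row containing t, det(B) is linear in t: det(B) = (27)·t + (923).
Set (27)·t + (923) = 869  ⇒  (27)·t = -54  ⇒  t = -2.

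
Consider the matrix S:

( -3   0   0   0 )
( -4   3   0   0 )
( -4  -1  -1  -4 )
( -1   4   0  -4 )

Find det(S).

S is block lower-triangular with a 2×2 block and a 2×2 block on the diagonal, so its determinant equals the product of the determinants of the diagonal blocks.
det of the 2×2 block = -9
det of the 2×2 block = 4
det = (-9)·(4) = -36

-36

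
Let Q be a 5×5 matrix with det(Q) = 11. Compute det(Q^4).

14641

det(Q^4) = (det Q)^4 = (11)^4 = 14641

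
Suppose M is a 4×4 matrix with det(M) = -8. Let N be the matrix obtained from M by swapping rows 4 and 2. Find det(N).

The determinant is 8.

Swapping two rows multiplies the determinant by −1.
det(N) = (-1)·(-8) = 8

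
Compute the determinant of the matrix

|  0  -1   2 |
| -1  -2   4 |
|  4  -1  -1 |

3

Expand along row 1:
  − (-1) · |-1 4; 4 -1| = −(-1)·(1 − 16) = -15
  + 2 · |-1 -2; 4 -1| = 2·(1 − (-8)) = 18
Sum: (-15) + (18) = 3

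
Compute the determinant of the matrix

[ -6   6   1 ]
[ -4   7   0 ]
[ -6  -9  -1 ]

The determinant is 96.

Expand along row 2:
  − (-4) · |6 1; -9 -1| = −(-4)·(-6 − (-9)) = 12
  + 7 · |-6 1; -6 -1| = 7·(6 − (-6)) = 84
Sum: (12) + (84) = 96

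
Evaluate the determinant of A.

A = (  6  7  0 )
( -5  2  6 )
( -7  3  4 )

Expand along row 1:
  + 6 · |2 6; 3 4| = 6·(8 − 18) = -60
  − 7 · |-5 6; -7 4| = −7·(-20 − (-42)) = -154
Sum: (-60) + (-154) = -214

det(A) = -214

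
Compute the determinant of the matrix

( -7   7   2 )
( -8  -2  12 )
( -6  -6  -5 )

Expand along row 1:
  + (-7) · |-2 12; -6 -5| = (-7)·(10 − (-72)) = -574
  − 7 · |-8 12; -6 -5| = −7·(40 − (-72)) = -784
  + 2 · |-8 -2; -6 -6| = 2·(48 − 12) = 72
Sum: (-574) + (-784) + (72) = -1286

The determinant is -1286.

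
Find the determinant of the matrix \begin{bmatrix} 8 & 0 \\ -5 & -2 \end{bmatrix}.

-16

det = 8·(-2) − 0·(-5) = -16 − 0 = -16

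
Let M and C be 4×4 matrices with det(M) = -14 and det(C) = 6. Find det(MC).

The determinant is -84.

det(MC) = det(M)·det(C) = (-14)·(6) = -84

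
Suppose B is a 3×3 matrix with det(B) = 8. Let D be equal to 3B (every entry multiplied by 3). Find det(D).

The determinant is 216.

For a 3×3 matrix, det(3B) = 3^3·det(B) = 27·det(B).
det(D) = (27)·(8) = 216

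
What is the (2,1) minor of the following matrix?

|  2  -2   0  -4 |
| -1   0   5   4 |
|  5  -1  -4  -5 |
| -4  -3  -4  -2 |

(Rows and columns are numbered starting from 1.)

Delete row 2 and column 1; the remaining 3×3 submatrix is [-2 0 -4; -1 -4 -5; -3 -4 -2].
Its determinant is 56.

56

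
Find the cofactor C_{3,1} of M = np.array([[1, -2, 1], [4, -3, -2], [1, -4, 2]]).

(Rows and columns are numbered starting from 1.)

7

Delete row 3 and column 1; the remaining 2×2 submatrix is [-2 1; -3 -2].
Its determinant is (-2)·(-2) − 1·(-3) = 7.
The cofactor carries sign (−1)^(3+1) = +1, so C_{3,1} = +(7) = 7.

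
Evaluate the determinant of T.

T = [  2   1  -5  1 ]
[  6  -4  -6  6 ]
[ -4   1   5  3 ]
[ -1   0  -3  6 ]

The determinant is -320.

Expand along row 4 (it has 1 zero):
  − (-1) · M_41   where M_41 = det([1 -5 1; -4 -6 6; 1 5 3]) = -152
  − (-3) · M_43   where M_43 = det([2 1 1; 6 -4 6; -4 1 3]) = -88
  + (6) · M_44   where M_44 = det([2 1 -5; 6 -4 -6; -4 1 5]) = 16
det = (-1)·(-1)·(-152) + (-1)·(-3)·(-88) + (+1)·(6)·(16) = -320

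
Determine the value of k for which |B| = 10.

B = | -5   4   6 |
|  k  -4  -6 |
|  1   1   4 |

Expanding along the column containing k, det(B) is linear in k: det(B) = (-10)·k + (50).
Set (-10)·k + (50) = 10  ⇒  (-10)·k = -40  ⇒  k = 4.

4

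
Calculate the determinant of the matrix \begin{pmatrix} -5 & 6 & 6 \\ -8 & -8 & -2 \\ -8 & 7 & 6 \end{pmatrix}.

-166

Expand along column 1:
  + (-5) · |-8 -2; 7 6| = (-5)·(-48 − (-14)) = 170
  − (-8) · |6 6; 7 6| = −(-8)·(36 − 42) = -48
  + (-8) · |6 6; -8 -2| = (-8)·(-12 − (-48)) = -288
Sum: (170) + (-48) + (-288) = -166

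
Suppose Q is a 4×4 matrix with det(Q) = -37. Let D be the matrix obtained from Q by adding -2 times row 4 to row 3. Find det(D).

-37

Adding a multiple of one row to another leaves the determinant unchanged.
det(D) = (1)·(-37) = -37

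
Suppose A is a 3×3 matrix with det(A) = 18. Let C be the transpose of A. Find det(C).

det(Aᵀ) = det(A).
det(C) = (1)·(18) = 18

18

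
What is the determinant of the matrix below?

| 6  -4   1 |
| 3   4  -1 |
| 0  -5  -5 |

Expand along column 1:
  + 6 · |4 -1; -5 -5| = 6·(-20 − 5) = -150
  − 3 · |-4 1; -5 -5| = −3·(20 − (-5)) = -75
Sum: (-150) + (-75) = -225

-225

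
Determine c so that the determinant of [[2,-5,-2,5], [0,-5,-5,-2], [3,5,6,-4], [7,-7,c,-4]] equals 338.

c = -4

Expanding along the row containing c, det(B) is linear in c: det(B) = (-165)·c + (-322).
Set (-165)·c + (-322) = 338  ⇒  (-165)·c = 660  ⇒  c = -4.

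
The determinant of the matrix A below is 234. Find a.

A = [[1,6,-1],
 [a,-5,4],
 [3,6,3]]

Expanding along the column containing a, det(A) is linear in a: det(A) = (-24)·a + (18).
Set (-24)·a + (18) = 234  ⇒  (-24)·a = 216  ⇒  a = -9.

-9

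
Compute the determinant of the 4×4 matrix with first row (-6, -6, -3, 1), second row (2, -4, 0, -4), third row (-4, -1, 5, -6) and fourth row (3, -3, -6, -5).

-2184

Expand along row 2 (it has 1 zero):
  − (2) · M_21   where M_21 = det([-6 -3 1; -1 5 -6; -3 -6 -5]) = 348
  + (-4) · M_22   where M_22 = det([-6 -3 1; -4 5 -6; 3 -6 -5]) = 489
  + (-4) · M_24   where M_24 = det([-6 -6 -3; -4 -1 5; 3 -3 -6]) = -117
det = (-1)·(2)·(348) + (+1)·(-4)·(489) + (+1)·(-4)·(-117) = -2184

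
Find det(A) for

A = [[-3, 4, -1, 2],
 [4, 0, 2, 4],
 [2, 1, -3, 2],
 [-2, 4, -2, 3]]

30

Expand along row 2 (it has 1 zero):
  − (4) · M_21   where M_21 = det([4 -1 2; 1 -3 2; 4 -2 3]) = -5
  − (2) · M_23   where M_23 = det([-3 4 2; 2 1 2; -2 4 3]) = -5
  + (4) · M_24   where M_24 = det([-3 4 -1; 2 1 -3; -2 4 -2]) = 0
det = (-1)·(4)·(-5) + (-1)·(2)·(-5) + (+1)·(4)·(0) = 30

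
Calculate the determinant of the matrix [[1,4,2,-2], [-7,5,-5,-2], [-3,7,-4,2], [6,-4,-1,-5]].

The determinant is 1613.

Expand along row 1:
  + (1) · M_11   where M_11 = det([5 -5 -2; 7 -4 2; -4 -1 -5]) = 21
  − (4) · M_12   where M_12 = det([-7 -5 -2; -3 -4 2; 6 -1 -5]) = -193
  + (2) · M_13   where M_13 = det([-7 5 -2; -3 7 2; 6 -4 -5]) = 234
  − (-2) · M_14   where M_14 = det([-7 5 -5; -3 7 -4; 6 -4 -1]) = 176
det = (+1)·(1)·(21) + (-1)·(4)·(-193) + (+1)·(2)·(234) + (-1)·(-2)·(176) = 1613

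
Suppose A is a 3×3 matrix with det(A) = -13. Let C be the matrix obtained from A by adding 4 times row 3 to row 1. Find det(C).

Adding a multiple of one row to another leaves the determinant unchanged.
det(C) = (1)·(-13) = -13

The determinant is -13.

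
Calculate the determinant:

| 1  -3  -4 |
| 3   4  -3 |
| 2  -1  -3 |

20

Expand along row 1:
  + 1 · |4 -3; -1 -3| = 1·(-12 − 3) = -15
  − (-3) · |3 -3; 2 -3| = −(-3)·(-9 − (-6)) = -9
  + (-4) · |3 4; 2 -1| = (-4)·(-3 − 8) = 44
Sum: (-15) + (-9) + (44) = 20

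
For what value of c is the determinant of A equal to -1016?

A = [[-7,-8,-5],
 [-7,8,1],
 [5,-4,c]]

c = 9

Expanding along the column containing c, det(A) is linear in c: det(A) = (-112)·c + (-8).
Set (-112)·c + (-8) = -1016  ⇒  (-112)·c = -1008  ⇒  c = 9.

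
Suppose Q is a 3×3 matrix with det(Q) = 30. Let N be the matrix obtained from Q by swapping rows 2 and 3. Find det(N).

Swapping two rows multiplies the determinant by −1.
det(N) = (-1)·(30) = -30

-30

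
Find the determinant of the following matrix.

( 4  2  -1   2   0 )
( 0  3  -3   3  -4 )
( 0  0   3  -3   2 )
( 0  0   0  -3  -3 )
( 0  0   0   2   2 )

The matrix is block upper-triangular with a 2×2 block and a 3×3 block on the diagonal, so its determinant equals the product of the determinants of the diagonal blocks.
det of the 2×2 block = 12
det of the 3×3 block = 0
det = (12)·(0) = 0

0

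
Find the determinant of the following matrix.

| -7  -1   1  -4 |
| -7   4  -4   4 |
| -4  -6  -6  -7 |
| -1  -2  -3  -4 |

Expand along row 1:
  + (-7) · M_11   where M_11 = det([4 -4 4; -6 -6 -7; -2 -3 -4]) = 76
  − (-1) · M_12   where M_12 = det([-7 -4 4; -4 -6 -7; -1 -3 -4]) = 39
  + (1) · M_13   where M_13 = det([-7 4 4; -4 -6 -7; -1 -2 -4]) = -98
  − (-4) · M_14   where M_14 = det([-7 4 -4; -4 -6 -6; -1 -2 -3]) = -74
det = (+1)·(-7)·(76) + (-1)·(-1)·(39) + (+1)·(1)·(-98) + (-1)·(-4)·(-74) = -887

-887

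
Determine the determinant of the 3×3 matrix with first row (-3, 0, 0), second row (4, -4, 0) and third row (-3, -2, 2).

24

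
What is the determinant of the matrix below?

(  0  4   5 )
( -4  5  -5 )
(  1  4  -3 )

-173

Expand along row 1:
  − 4 · |-4 -5; 1 -3| = −4·(12 − (-5)) = -68
  + 5 · |-4 5; 1 4| = 5·(-16 − 5) = -105
Sum: (-68) + (-105) = -173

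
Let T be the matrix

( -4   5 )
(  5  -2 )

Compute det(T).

det(T) = (-4)·(-2) − 5·5 = 8 − 25 = -17

-17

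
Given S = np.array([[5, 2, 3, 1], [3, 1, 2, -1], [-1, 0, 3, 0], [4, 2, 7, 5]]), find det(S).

|S| = -19

Expand along row 3 (it has 2 zeros):
  + (-1) · M_31   where M_31 = det([2 3 1; 1 2 -1; 2 7 5]) = 16
  + (3) · M_33   where M_33 = det([5 2 1; 3 1 -1; 4 2 5]) = -1
det = (+1)·(-1)·(16) + (+1)·(3)·(-1) = -19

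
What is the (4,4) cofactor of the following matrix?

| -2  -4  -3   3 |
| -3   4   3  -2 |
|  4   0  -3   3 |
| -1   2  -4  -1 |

60

Delete row 4 and column 4; the remaining 3×3 submatrix is [-2 -4 -3; -3 4 3; 4 0 -3].
Its determinant is 60.
The cofactor carries sign (−1)^(4+4) = +1, so C_{4,4} = +(60) = 60.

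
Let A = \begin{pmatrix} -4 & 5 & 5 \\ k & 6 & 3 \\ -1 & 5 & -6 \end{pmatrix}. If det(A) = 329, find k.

k = 2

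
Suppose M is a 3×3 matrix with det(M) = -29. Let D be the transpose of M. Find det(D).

The determinant is -29.

det(Mᵀ) = det(M).
det(D) = (1)·(-29) = -29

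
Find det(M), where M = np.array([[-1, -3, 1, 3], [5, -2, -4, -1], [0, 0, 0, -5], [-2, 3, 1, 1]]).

Expand along row 3 (it has 3 zeros):
  − (-5) · M_34   where M_34 = det([-1 -3 1; 5 -2 -4; -2 3 1]) = -8
det = (-1)·(-5)·(-8) = -40

-40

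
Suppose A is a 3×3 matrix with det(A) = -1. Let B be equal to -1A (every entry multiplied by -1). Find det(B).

|B| = 1

For a 3×3 matrix, det(-1A) = (-1)^3·det(A) = -1·det(A).
det(B) = (-1)·(-1) = 1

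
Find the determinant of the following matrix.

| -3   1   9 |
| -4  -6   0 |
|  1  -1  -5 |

-20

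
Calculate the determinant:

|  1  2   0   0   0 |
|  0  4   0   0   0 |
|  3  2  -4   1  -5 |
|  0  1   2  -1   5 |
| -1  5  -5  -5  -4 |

-232

The matrix is block lower-triangular with a 2×2 block and a 3×3 block on the diagonal, so its determinant equals the product of the determinants of the diagonal blocks.
det of the 2×2 block = 4
det of the 3×3 block = -58
det = (4)·(-58) = -232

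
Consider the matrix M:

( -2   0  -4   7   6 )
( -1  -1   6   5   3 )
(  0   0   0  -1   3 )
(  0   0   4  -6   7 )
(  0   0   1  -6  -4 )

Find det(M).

det(M) = -154

M is block upper-triangular with a 2×2 block and a 3×3 block on the diagonal, so its determinant equals the product of the determinants of the diagonal blocks.
det of the 2×2 block = 2
det of the 3×3 block = -77
det = (2)·(-77) = -154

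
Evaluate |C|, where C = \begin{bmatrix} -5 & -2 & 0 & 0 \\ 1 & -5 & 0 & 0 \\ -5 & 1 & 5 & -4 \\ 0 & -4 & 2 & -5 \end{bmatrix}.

-459

C is block lower-triangular with a 2×2 block and a 2×2 block on the diagonal, so its determinant equals the product of the determinants of the diagonal blocks.
det of the 2×2 block = 27
det of the 2×2 block = -17
det = (27)·(-17) = -459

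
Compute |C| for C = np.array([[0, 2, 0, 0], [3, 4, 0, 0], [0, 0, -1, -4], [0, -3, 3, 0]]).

-72

C is block lower-triangular with a 2×2 block and a 2×2 block on the diagonal, so its determinant equals the product of the determinants of the diagonal blocks.
det of the 2×2 block = -6
det of the 2×2 block = 12
det = (-6)·(12) = -72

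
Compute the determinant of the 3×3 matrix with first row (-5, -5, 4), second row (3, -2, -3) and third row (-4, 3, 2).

-51

Expand along column 1:
  + (-5) · |-2 -3; 3 2| = (-5)·(-4 − (-9)) = -25
  − 3 · |-5 4; 3 2| = −3·(-10 − 12) = 66
  + (-4) · |-5 4; -2 -3| = (-4)·(15 − (-8)) = -92
Sum: (-25) + (66) + (-92) = -51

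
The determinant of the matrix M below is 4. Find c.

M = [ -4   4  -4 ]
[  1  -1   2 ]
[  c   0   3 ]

c = 1

Expanding along the column containing c, det(M) is linear in c: det(M) = (4)·c + (0).
Set (4)·c + (0) = 4  ⇒  (4)·c = 4  ⇒  c = 1.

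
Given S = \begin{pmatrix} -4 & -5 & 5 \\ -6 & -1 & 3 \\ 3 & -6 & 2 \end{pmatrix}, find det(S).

Expand along column 1:
  + (-4) · |-1 3; -6 2| = (-4)·(-2 − (-18)) = -64
  − (-6) · |-5 5; -6 2| = −(-6)·(-10 − (-30)) = 120
  + 3 · |-5 5; -1 3| = 3·(-15 − (-5)) = -30
Sum: (-64) + (120) + (-30) = 26

|S| = 26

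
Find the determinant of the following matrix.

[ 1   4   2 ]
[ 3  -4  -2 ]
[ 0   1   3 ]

-40

Expand along row 3:
  − 1 · |1 2; 3 -2| = −1·(-2 − 6) = 8
  + 3 · |1 4; 3 -4| = 3·(-4 − 12) = -48
Sum: (8) + (-48) = -40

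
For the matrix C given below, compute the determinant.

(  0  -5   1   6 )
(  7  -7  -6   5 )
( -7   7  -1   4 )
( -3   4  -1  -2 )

|C| = 733

Expand along row 1 (it has 1 zero):
  − (-5) · M_12   where M_12 = det([7 -6 5; -7 -1 4; -3 -1 -2]) = 218
  + (1) · M_13   where M_13 = det([7 -7 5; -7 7 4; -3 4 -2]) = -63
  − (6) · M_14   where M_14 = det([7 -7 -6; -7 7 -1; -3 4 -1]) = 49
det = (-1)·(-5)·(218) + (+1)·(1)·(-63) + (-1)·(6)·(49) = 733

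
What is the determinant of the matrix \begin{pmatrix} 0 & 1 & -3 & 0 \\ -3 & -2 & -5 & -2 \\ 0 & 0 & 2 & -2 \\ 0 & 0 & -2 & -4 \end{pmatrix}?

-36

The matrix is block upper-triangular with a 2×2 block and a 2×2 block on the diagonal, so its determinant equals the product of the determinants of the diagonal blocks.
det of the 2×2 block = 3
det of the 2×2 block = -12
det = (3)·(-12) = -36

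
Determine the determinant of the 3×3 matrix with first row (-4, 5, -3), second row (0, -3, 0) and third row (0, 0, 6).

72

The matrix is upper triangular, so the determinant is the product of the diagonal entries:
det = (-4) · (-3) · (6) = 72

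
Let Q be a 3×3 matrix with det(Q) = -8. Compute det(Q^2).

64

det(Q^2) = (det Q)^2 = (-8)^2 = 64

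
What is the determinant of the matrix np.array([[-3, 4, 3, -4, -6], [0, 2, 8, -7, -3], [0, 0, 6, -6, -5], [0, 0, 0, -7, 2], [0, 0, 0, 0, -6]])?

The matrix is upper triangular, so the determinant is the product of the diagonal entries:
det = (-3) · (2) · (6) · (-7) · (-6) = -1512

-1512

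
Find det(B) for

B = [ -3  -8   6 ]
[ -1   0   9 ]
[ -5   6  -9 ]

Expand along row 2:
  − (-1) · |-8 6; 6 -9| = −(-1)·(72 − 36) = 36
  − 9 · |-3 -8; -5 6| = −9·(-18 − 40) = 522
Sum: (36) + (522) = 558

|B| = 558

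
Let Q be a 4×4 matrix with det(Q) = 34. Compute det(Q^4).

det(Q^4) = (det Q)^4 = (34)^4 = 1336336

1336336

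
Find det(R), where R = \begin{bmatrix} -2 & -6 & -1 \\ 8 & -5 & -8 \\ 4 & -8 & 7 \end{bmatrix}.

The determinant is 770.

Expand along column 1:
  + (-2) · |-5 -8; -8 7| = (-2)·(-35 − 64) = 198
  − 8 · |-6 -1; -8 7| = −8·(-42 − 8) = 400
  + 4 · |-6 -1; -5 -8| = 4·(48 − 5) = 172
Sum: (198) + (400) + (172) = 770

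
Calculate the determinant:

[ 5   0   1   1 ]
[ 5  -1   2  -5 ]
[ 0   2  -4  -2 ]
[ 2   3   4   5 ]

-596

Expand along row 1 (it has 1 zero):
  + (5) · M_11   where M_11 = det([-1 2 -5; 2 -4 -2; 3 4 5]) = -120
  + (1) · M_13   where M_13 = det([5 -1 -5; 0 2 -2; 2 3 5]) = 104
  − (1) · M_14   where M_14 = det([5 -1 2; 0 2 -4; 2 3 4]) = 100
det = (+1)·(5)·(-120) + (+1)·(1)·(104) + (-1)·(1)·(100) = -596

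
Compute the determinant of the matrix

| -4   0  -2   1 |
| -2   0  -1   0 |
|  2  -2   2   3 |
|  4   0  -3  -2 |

Expand along column 2 (it has 3 zeros):
  − (-2) · M_32   where M_32 = det([-4 -2 1; -2 -1 0; 4 -3 -2]) = 10
det = (-1)·(-2)·(10) = 20

20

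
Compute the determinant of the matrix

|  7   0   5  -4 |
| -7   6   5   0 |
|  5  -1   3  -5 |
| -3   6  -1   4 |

Expand along row 1 (it has 1 zero):
  + (7) · M_11   where M_11 = det([6 5 0; -1 3 -5; 6 -1 4]) = -88
  + (5) · M_13   where M_13 = det([-7 6 0; 5 -1 -5; -3 6 4]) = -212
  − (-4) · M_14   where M_14 = det([-7 6 5; 5 -1 3; -3 6 -1]) = 230
det = (+1)·(7)·(-88) + (+1)·(5)·(-212) + (-1)·(-4)·(230) = -756

The determinant is -756.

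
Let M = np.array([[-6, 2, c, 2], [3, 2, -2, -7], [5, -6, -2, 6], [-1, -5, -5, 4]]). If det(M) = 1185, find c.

9

Expanding along the row containing c, det(M) is linear in c: det(M) = (183)·c + (-462).
Set (183)·c + (-462) = 1185  ⇒  (183)·c = 1647  ⇒  c = 9.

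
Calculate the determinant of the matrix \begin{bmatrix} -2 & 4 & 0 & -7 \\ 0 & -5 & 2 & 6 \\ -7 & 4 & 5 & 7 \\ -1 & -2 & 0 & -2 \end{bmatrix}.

The determinant is 279.

Expand along column 3 (it has 2 zeros):
  − (2) · M_23   where M_23 = det([-2 4 -7; -7 4 7; -1 -2 -2]) = -222
  + (5) · M_33   where M_33 = det([-2 4 -7; 0 -5 6; -1 -2 -2]) = -33
det = (-1)·(2)·(-222) + (+1)·(5)·(-33) = 279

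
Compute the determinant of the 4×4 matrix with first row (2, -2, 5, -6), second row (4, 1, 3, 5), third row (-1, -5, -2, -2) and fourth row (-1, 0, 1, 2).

-513

Expand along row 4 (it has 1 zero):
  − (-1) · M_41   where M_41 = det([-2 5 -6; 1 3 5; -5 -2 -2]) = -201
  − (1) · M_43   where M_43 = det([2 -2 -6; 4 1 5; -1 -5 -2]) = 154
  + (2) · M_44   where M_44 = det([2 -2 5; 4 1 3; -1 -5 -2]) = -79
det = (-1)·(-1)·(-201) + (-1)·(1)·(154) + (+1)·(2)·(-79) = -513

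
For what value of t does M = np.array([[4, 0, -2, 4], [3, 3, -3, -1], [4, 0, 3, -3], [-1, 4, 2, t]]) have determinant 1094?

Expanding along the row containing t, det(M) is linear in t: det(M) = (60)·t + (674).
Set (60)·t + (674) = 1094  ⇒  (60)·t = 420  ⇒  t = 7.

t = 7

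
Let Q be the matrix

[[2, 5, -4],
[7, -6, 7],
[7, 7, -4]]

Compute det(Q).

-29

Expand along row 1:
  + 2 · |-6 7; 7 -4| = 2·(24 − 49) = -50
  − 5 · |7 7; 7 -4| = −5·(-28 − 49) = 385
  + (-4) · |7 -6; 7 7| = (-4)·(49 − (-42)) = -364
Sum: (-50) + (385) + (-364) = -29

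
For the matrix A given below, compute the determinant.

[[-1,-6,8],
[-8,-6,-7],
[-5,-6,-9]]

Expand along column 1:
  + (-1) · |-6 -7; -6 -9| = (-1)·(54 − 42) = -12
  − (-8) · |-6 8; -6 -9| = −(-8)·(54 − (-48)) = 816
  + (-5) · |-6 8; -6 -7| = (-5)·(42 − (-48)) = -450
Sum: (-12) + (816) + (-450) = 354

|A| = 354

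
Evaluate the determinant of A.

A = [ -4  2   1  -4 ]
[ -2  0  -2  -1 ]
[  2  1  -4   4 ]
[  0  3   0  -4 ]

The determinant is 154.

Expand along row 4 (it has 2 zeros):
  + (3) · M_42   where M_42 = det([-4 1 -4; -2 -2 -1; 2 -4 4]) = 6
  + (-4) · M_44   where M_44 = det([-4 2 1; -2 0 -2; 2 1 -4]) = -34
det = (+1)·(3)·(6) + (+1)·(-4)·(-34) = 154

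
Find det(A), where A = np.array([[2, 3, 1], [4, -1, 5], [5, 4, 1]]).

det(A) = 42

Expand along column 1:
  + 2 · |-1 5; 4 1| = 2·(-1 − 20) = -42
  − 4 · |3 1; 4 1| = −4·(3 − 4) = 4
  + 5 · |3 1; -1 5| = 5·(15 − (-1)) = 80
Sum: (-42) + (4) + (80) = 42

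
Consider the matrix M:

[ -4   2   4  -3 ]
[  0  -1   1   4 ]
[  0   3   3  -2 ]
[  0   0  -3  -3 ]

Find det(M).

Expand along column 1 (it has 3 zeros):
  + (-4) · M_11   where M_11 = det([-1 1 4; 3 3 -2; 0 -3 -3]) = -12
det = (+1)·(-4)·(-12) = 48

48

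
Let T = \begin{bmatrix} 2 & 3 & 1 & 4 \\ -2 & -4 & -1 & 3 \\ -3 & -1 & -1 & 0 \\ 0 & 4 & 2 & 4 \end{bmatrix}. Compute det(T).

90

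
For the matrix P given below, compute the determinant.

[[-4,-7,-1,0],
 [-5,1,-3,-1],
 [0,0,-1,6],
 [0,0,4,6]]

1170

P is block upper-triangular with a 2×2 block and a 2×2 block on the diagonal, so its determinant equals the product of the determinants of the diagonal blocks.
det of the 2×2 block = -39
det of the 2×2 block = -30
det = (-39)·(-30) = 1170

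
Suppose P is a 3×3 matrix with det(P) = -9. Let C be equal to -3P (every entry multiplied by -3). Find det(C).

243

For a 3×3 matrix, det(-3P) = (-3)^3·det(P) = -27·det(P).
det(C) = (-27)·(-9) = 243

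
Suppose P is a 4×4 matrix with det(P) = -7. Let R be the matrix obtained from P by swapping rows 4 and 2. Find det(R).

7

Swapping two rows multiplies the determinant by −1.
det(R) = (-1)·(-7) = 7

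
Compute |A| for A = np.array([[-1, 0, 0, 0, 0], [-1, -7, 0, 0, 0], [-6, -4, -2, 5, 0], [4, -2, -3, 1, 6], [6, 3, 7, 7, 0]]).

A is block lower-triangular with a 2×2 block and a 3×3 block on the diagonal, so its determinant equals the product of the determinants of the diagonal blocks.
det of the 2×2 block = 7
det of the 3×3 block = 294
det = (7)·(294) = 2058

2058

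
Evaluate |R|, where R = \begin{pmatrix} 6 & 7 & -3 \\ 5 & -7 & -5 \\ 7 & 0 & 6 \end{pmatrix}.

|R| = -854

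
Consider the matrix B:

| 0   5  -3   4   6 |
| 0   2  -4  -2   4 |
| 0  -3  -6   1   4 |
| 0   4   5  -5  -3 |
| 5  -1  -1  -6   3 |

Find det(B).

Expand along column 1 (it has 4 zeros):
  + (5) · M_51   where M_51 = det([5 -3 4 6; 2 -4 -2 4; -3 -6 1 4; 4 5 -5 -3]) = -108
det = (+1)·(5)·(-108) = -540

|B| = -540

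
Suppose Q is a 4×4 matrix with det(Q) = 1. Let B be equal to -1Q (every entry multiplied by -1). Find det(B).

For a 4×4 matrix, det(-1Q) = (-1)^4·det(Q) = 1·det(Q).
det(B) = (1)·(1) = 1

det(B) = 1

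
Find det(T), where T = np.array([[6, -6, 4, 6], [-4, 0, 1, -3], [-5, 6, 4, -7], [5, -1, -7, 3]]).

478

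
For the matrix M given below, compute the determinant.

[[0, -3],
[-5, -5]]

The determinant is -15.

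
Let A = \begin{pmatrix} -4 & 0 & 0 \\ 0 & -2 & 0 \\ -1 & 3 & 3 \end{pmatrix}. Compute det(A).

24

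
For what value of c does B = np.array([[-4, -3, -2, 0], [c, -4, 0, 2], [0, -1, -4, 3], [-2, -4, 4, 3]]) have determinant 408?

Expanding along the column containing c, det(B) is linear in c: det(B) = (-90)·c + (-312).
Set (-90)·c + (-312) = 408  ⇒  (-90)·c = 720  ⇒  c = -8.

-8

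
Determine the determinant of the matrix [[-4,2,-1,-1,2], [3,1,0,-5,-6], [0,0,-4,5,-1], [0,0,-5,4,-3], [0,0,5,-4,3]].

The determinant is 0.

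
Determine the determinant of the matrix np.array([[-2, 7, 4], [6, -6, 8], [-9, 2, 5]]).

Expand along column 1:
  + (-2) · |-6 8; 2 5| = (-2)·(-30 − 16) = 92
  − 6 · |7 4; 2 5| = −6·(35 − 8) = -162
  + (-9) · |7 4; -6 8| = (-9)·(56 − (-24)) = -720
Sum: (92) + (-162) + (-720) = -790

-790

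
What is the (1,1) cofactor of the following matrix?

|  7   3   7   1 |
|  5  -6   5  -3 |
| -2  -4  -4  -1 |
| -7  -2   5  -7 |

-244

Delete row 1 and column 1; the remaining 3×3 submatrix is [-6 5 -3; -4 -4 -1; -2 5 -7].
Its determinant is -244.
The cofactor carries sign (−1)^(1+1) = +1, so C_{1,1} = +(-244) = -244.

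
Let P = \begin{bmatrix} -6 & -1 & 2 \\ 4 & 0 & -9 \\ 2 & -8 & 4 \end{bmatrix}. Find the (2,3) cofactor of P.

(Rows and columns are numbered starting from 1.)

Delete row 2 and column 3; the remaining 2×2 submatrix is [-6 -1; 2 -8].
Its determinant is (-6)·(-8) − (-1)·2 = 50.
The cofactor carries sign (−1)^(2+3) = −1, so C_{2,3} = −(50) = -50.

-50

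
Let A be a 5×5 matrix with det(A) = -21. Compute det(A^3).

det(A^3) = (det A)^3 = (-21)^3 = -9261

-9261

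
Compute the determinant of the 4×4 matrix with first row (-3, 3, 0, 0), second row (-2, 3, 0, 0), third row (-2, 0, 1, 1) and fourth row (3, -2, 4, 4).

The determinant is 0.

The matrix is block lower-triangular with a 2×2 block and a 2×2 block on the diagonal, so its determinant equals the product of the determinants of the diagonal blocks.
det of the 2×2 block = -3
det of the 2×2 block = 0
det = (-3)·(0) = 0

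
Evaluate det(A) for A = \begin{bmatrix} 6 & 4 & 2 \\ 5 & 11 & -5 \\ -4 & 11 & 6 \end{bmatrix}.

det(A) = 884

Expand along column 1:
  + 6 · |11 -5; 11 6| = 6·(66 − (-55)) = 726
  − 5 · |4 2; 11 6| = −5·(24 − 22) = -10
  + (-4) · |4 2; 11 -5| = (-4)·(-20 − 22) = 168
Sum: (726) + (-10) + (168) = 884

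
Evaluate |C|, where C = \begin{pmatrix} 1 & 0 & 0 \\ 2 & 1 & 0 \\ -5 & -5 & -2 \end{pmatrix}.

C is lower triangular, so det(C) is the product of the diagonal entries:
det = (1) · (1) · (-2) = -2

|C| = -2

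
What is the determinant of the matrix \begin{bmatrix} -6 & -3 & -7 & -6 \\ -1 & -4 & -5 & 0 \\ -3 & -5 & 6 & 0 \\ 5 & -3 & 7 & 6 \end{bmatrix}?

-462

Expand along column 4 (it has 2 zeros):
  − (-6) · M_14   where M_14 = det([-1 -4 -5; -3 -5 6; 5 -3 7]) = -357
  + (6) · M_44   where M_44 = det([-6 -3 -7; -1 -4 -5; -3 -5 6]) = 280
det = (-1)·(-6)·(-357) + (+1)·(6)·(280) = -462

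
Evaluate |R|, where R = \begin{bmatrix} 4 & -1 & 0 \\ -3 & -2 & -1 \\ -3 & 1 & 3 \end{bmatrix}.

Expand along column 3:
  − (-1) · |4 -1; -3 1| = −(-1)·(4 − 3) = 1
  + 3 · |4 -1; -3 -2| = 3·(-8 − 3) = -33
Sum: (1) + (-33) = -32

|R| = -32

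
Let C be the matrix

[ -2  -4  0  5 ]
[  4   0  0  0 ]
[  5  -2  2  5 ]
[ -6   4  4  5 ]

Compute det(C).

|C| = 160

Expand along row 2 (it has 3 zeros):
  − (4) · M_21   where M_21 = det([-4 0 5; -2 2 5; 4 4 5]) = -40
det = (-1)·(4)·(-40) = 160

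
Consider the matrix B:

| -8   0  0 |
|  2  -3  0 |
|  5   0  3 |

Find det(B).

det(B) = 72

B is lower triangular, so det(B) is the product of the diagonal entries:
det = (-8) · (-3) · (3) = 72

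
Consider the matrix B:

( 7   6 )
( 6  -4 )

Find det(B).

|B| = -64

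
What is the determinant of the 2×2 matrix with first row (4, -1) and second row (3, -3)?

-9

det = 4·(-3) − (-1)·3 = -12 − (-3) = -9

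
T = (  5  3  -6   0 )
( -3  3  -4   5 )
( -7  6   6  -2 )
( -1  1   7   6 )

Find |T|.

3955

Expand along row 1 (it has 1 zero):
  + (5) · M_11   where M_11 = det([3 -4 5; 6 6 -2; 1 7 6]) = 482
  − (3) · M_12   where M_12 = det([-3 -4 5; -7 6 -2; -1 7 6]) = -541
  + (-6) · M_13   where M_13 = det([-3 3 5; -7 6 -2; -1 1 6]) = 13
det = (+1)·(5)·(482) + (-1)·(3)·(-541) + (+1)·(-6)·(13) = 3955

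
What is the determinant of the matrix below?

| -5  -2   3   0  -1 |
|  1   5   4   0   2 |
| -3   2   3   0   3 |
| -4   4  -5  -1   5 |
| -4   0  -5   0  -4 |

Expand along column 4 (it has 4 zeros):
  + (-1) · M_44   where M_44 = det([-5 -2 3 -1; 1 5 4 2; -3 2 3 3; -4 0 -5 -4]) = -662
det = (+1)·(-1)·(-662) = 662

662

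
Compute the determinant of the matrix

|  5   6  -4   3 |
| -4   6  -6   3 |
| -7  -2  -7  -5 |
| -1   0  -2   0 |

Expand along row 4 (it has 2 zeros):
  − (-1) · M_41   where M_41 = det([6 -4 3; 6 -6 3; -2 -7 -5]) = 48
  − (-2) · M_43   where M_43 = det([5 6 3; -4 6 3; -7 -2 -5]) = -216
det = (-1)·(-1)·(48) + (-1)·(-2)·(-216) = -384

-384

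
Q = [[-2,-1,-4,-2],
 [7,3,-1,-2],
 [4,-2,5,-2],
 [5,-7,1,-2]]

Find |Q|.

|Q| = 972

Expand along row 1:
  + (-2) · M_11   where M_11 = det([3 -1 -2; -2 5 -2; -7 1 -2]) = -100
  − (-1) · M_12   where M_12 = det([7 -1 -2; 4 5 -2; 5 1 -2]) = -12
  + (-4) · M_13   where M_13 = det([7 3 -2; 4 -2 -2; 5 -7 -2]) = -40
  − (-2) · M_14   where M_14 = det([7 3 -1; 4 -2 5; 5 -7 1]) = 312
det = (+1)·(-2)·(-100) + (-1)·(-1)·(-12) + (+1)·(-4)·(-40) + (-1)·(-2)·(312) = 972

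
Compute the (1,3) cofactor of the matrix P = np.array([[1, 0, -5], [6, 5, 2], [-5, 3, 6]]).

Delete row 1 and column 3; the remaining 2×2 submatrix is [6 5; -5 3].
Its determinant is 6·3 − 5·(-5) = 43.
The cofactor carries sign (−1)^(1+3) = +1, so C_{1,3} = +(43) = 43.

43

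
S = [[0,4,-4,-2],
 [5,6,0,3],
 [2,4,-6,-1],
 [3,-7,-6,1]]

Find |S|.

-72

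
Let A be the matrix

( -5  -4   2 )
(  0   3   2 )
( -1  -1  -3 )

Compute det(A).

Expand along row 2:
  + 3 · |-5 2; -1 -3| = 3·(15 − (-2)) = 51
  − 2 · |-5 -4; -1 -1| = −2·(5 − 4) = -2
Sum: (51) + (-2) = 49

49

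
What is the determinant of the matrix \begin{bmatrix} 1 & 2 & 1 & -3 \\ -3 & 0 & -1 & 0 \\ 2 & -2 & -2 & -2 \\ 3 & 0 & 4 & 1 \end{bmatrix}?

78

Expand along row 2 (it has 2 zeros):
  − (-3) · M_21   where M_21 = det([2 1 -3; -2 -2 -2; 0 4 1]) = 38
  − (-1) · M_23   where M_23 = det([1 2 -3; 2 -2 -2; 3 0 1]) = -36
det = (-1)·(-3)·(38) + (-1)·(-1)·(-36) = 78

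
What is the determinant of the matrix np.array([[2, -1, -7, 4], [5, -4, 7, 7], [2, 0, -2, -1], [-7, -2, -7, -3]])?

Expand along row 3 (it has 1 zero):
  + (2) · M_31   where M_31 = det([-1 -7 4; -4 7 7; -2 -7 -3]) = 322
  + (-2) · M_33   where M_33 = det([2 -1 4; 5 -4 7; -7 -2 -3]) = -66
  − (-1) · M_34   where M_34 = det([2 -1 -7; 5 -4 7; -7 -2 -7]) = 364
det = (+1)·(2)·(322) + (+1)·(-2)·(-66) + (-1)·(-1)·(364) = 1140

1140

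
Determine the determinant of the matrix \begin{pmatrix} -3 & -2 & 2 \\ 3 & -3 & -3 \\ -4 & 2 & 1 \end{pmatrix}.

Expand along row 1:
  + (-3) · |-3 -3; 2 1| = (-3)·(-3 − (-6)) = -9
  − (-2) · |3 -3; -4 1| = −(-2)·(3 − 12) = -18
  + 2 · |3 -3; -4 2| = 2·(6 − 12) = -12
Sum: (-9) + (-18) + (-12) = -39

The determinant is -39.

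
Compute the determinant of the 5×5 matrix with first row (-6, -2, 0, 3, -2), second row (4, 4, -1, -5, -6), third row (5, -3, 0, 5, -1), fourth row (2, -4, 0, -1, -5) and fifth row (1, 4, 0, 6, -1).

Expand along column 3 (it has 4 zeros):
  − (-1) · M_23   where M_23 = det([-6 -2 3 -2; 5 -3 5 -1; 2 -4 -1 -5; 1 4 6 -1]) = 1761
det = (-1)·(-1)·(1761) = 1761

1761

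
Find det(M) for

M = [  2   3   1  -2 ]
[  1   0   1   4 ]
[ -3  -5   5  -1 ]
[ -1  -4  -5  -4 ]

det(M) = 344

Expand along row 2 (it has 1 zero):
  − (1) · M_21   where M_21 = det([3 1 -2; -5 5 -1; -4 -5 -4]) = -181
  − (1) · M_23   where M_23 = det([2 3 -2; -3 -5 -1; -1 -4 -4]) = -15
  + (4) · M_24   where M_24 = det([2 3 1; -3 -5 5; -1 -4 -5]) = 37
det = (-1)·(1)·(-181) + (-1)·(1)·(-15) + (+1)·(4)·(37) = 344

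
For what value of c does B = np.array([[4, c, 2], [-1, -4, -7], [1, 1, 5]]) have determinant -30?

Expanding along the row containing c, det(B) is linear in c: det(B) = (-2)·c + (-46).
Set (-2)·c + (-46) = -30  ⇒  (-2)·c = 16  ⇒  c = -8.

c = -8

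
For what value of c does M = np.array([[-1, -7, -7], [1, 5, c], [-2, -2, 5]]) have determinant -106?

-5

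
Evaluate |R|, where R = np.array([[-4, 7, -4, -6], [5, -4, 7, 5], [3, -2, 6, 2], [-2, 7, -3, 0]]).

Expand along row 4 (it has 1 zero):
  − (-2) · M_41   where M_41 = det([7 -4 -6; -4 7 5; -2 6 2]) = -44
  + (7) · M_42   where M_42 = det([-4 -4 -6; 5 7 5; 3 6 2]) = -10
  − (-3) · M_43   where M_43 = det([-4 7 -6; 5 -4 5; 3 -2 2]) = 15
det = (-1)·(-2)·(-44) + (+1)·(7)·(-10) + (-1)·(-3)·(15) = -113

-113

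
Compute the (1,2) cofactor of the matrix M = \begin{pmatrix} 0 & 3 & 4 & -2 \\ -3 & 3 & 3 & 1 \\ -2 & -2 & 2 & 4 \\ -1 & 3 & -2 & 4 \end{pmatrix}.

30

Delete row 1 and column 2; the remaining 3×3 submatrix is [-3 3 1; -2 2 4; -1 -2 4].
Its determinant is -30.
The cofactor carries sign (−1)^(1+2) = −1, so C_{1,2} = −(-30) = 30.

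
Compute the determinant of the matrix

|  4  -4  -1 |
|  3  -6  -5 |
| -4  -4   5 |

The determinant is -184.

Expand along row 1:
  + 4 · |-6 -5; -4 5| = 4·(-30 − 20) = -200
  − (-4) · |3 -5; -4 5| = −(-4)·(15 − 20) = -20
  + (-1) · |3 -6; -4 -4| = (-1)·(-12 − 24) = 36
Sum: (-200) + (-20) + (36) = -184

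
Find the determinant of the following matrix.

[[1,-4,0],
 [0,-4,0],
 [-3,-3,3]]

The determinant is -12.

Expand along column 3:
  + 3 · |1 -4; 0 -4| = 3·(-4 − 0) = -12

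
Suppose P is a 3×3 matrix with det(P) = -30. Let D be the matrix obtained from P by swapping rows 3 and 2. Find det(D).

|D| = 30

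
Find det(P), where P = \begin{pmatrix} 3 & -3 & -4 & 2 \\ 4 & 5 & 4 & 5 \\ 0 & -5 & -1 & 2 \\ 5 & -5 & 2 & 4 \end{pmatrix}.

det(P) = -696

Expand along row 3 (it has 1 zero):
  − (-5) · M_32   where M_32 = det([3 -4 2; 4 4 5; 5 2 4]) = -42
  + (-1) · M_33   where M_33 = det([3 -3 2; 4 5 5; 5 -5 4]) = 18
  − (2) · M_34   where M_34 = det([3 -3 -4; 4 5 4; 5 -5 2]) = 234
det = (-1)·(-5)·(-42) + (+1)·(-1)·(18) + (-1)·(2)·(234) = -696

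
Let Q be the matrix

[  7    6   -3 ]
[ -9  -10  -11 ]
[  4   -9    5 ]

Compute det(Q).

The determinant is -1400.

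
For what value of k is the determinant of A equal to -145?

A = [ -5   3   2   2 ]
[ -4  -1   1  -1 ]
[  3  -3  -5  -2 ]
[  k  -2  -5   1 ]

0

Expanding along the column containing k, det(A) is linear in k: det(A) = (3)·k + (-145).
Set (3)·k + (-145) = -145  ⇒  (3)·k = 0  ⇒  k = 0.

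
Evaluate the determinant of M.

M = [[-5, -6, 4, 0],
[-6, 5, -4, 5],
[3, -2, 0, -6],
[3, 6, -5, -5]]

det(M) = -402

Expand along row 1 (it has 1 zero):
  + (-5) · M_11   where M_11 = det([5 -4 5; -2 0 -6; 6 -5 -5]) = 84
  − (-6) · M_12   where M_12 = det([-6 -4 5; 3 0 -6; 3 -5 -5]) = 117
  + (4) · M_13   where M_13 = det([-6 5 5; 3 -2 -6; 3 6 -5]) = -171
det = (+1)·(-5)·(84) + (-1)·(-6)·(117) + (+1)·(4)·(-171) = -402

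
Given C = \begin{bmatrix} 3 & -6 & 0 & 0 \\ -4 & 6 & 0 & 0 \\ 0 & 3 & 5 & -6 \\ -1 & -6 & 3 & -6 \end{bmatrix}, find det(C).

det(C) = 72

C is block lower-triangular with a 2×2 block and a 2×2 block on the diagonal, so its determinant equals the product of the determinants of the diagonal blocks.
det of the 2×2 block = -6
det of the 2×2 block = -12
det = (-6)·(-12) = 72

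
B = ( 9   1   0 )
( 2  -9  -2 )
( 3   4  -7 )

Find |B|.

647

Expand along row 1:
  + 9 · |-9 -2; 4 -7| = 9·(63 − (-8)) = 639
  − 1 · |2 -2; 3 -7| = −1·(-14 − (-6)) = 8
Sum: (639) + (8) = 647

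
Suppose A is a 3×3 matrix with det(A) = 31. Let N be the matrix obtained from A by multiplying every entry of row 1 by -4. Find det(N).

det(N) = -124

Scaling one row by -4 multiplies the determinant by -4.
det(N) = (-4)·(31) = -124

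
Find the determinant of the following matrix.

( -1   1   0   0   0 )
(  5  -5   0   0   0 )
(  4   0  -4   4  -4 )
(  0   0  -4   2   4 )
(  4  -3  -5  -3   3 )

0

The matrix is block lower-triangular with a 2×2 block and a 3×3 block on the diagonal, so its determinant equals the product of the determinants of the diagonal blocks.
det of the 2×2 block = 0
det of the 3×3 block = -192
det = (0)·(-192) = 0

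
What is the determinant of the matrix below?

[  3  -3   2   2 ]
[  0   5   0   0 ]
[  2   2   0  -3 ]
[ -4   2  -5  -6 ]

Expand along row 2 (it has 3 zeros):
  + (5) · M_22   where M_22 = det([3 2 2; 2 0 -3; -4 -5 -6]) = -17
det = (+1)·(5)·(-17) = -85

-85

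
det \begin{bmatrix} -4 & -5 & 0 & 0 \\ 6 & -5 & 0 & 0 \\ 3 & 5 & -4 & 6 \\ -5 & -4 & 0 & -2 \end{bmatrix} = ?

The matrix is block lower-triangular with a 2×2 block and a 2×2 block on the diagonal, so its determinant equals the product of the determinants of the diagonal blocks.
det of the 2×2 block = 50
det of the 2×2 block = 8
det = (50)·(8) = 400

400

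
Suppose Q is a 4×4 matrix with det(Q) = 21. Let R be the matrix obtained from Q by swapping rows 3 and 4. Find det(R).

-21

Swapping two rows multiplies the determinant by −1.
det(R) = (-1)·(21) = -21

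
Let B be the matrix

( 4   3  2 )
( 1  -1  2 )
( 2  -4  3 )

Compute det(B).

Expand along row 1:
  + 4 · |-1 2; -4 3| = 4·(-3 − (-8)) = 20
  − 3 · |1 2; 2 3| = −3·(3 − 4) = 3
  + 2 · |1 -1; 2 -4| = 2·(-4 − (-2)) = -4
Sum: (20) + (3) + (-4) = 19

det(B) = 19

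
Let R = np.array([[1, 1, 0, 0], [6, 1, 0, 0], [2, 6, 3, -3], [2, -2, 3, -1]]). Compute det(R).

R is block lower-triangular with a 2×2 block and a 2×2 block on the diagonal, so its determinant equals the product of the determinants of the diagonal blocks.
det of the 2×2 block = -5
det of the 2×2 block = 6
det = (-5)·(6) = -30

-30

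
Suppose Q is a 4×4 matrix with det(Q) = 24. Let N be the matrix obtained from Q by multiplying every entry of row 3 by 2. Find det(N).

The determinant is 48.

Scaling one row by 2 multiplies the determinant by 2.
det(N) = (2)·(24) = 48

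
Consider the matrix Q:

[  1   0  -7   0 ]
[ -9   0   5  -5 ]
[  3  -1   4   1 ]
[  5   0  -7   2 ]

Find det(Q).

|Q| = 24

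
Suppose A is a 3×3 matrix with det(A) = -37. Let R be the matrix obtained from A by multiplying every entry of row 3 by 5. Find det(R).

-185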